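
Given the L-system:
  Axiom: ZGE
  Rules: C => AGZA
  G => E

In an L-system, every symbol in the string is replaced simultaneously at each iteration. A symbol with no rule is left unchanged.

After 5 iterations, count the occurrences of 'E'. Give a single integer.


Step 0: ZGE  (1 'E')
Step 1: ZEE  (2 'E')
Step 2: ZEE  (2 'E')
Step 3: ZEE  (2 'E')
Step 4: ZEE  (2 'E')
Step 5: ZEE  (2 'E')

Answer: 2


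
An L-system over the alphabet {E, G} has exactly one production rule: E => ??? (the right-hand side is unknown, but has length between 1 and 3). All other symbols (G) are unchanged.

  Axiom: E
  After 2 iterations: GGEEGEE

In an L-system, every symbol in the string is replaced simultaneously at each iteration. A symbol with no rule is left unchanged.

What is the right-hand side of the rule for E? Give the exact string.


Answer: GEE

Derivation:
Trying E => GEE:
  Step 0: E
  Step 1: GEE
  Step 2: GGEEGEE
Matches the given result.


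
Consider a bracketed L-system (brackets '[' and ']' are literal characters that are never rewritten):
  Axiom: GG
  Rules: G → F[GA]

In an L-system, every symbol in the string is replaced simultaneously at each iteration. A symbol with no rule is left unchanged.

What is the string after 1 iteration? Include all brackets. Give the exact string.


Step 0: GG
Step 1: F[GA]F[GA]

Answer: F[GA]F[GA]


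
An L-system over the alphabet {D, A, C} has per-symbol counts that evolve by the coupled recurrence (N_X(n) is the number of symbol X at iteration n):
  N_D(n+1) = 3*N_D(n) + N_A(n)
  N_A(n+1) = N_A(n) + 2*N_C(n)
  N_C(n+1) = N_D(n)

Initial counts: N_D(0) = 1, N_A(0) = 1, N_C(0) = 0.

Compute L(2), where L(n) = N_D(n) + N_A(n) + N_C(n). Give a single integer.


Answer: 20

Derivation:
Step 0: N_D=1, N_A=1, N_C=0, L=2
Step 1: N_D=4, N_A=1, N_C=1, L=6
Step 2: N_D=13, N_A=3, N_C=4, L=20


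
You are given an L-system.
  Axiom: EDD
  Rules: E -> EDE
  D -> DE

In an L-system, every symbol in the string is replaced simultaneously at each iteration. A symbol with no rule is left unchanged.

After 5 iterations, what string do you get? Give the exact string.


Answer: EDEDEEDEDEEDEEDEDEEDEDEEDEEDEDEEDEEDEDEEDEDEEDEEDEDEEDEDEEDEEDEDEEDEEDEDEEDEDEEDEEDEDEEDEEDEDEEDEDEEDEEDEDEEDEDEEDEEDEDEEDEEDEDEEDEDEEDEEDEDEEDEDEEDEEDEDEEDEEDEDEEDEDEEDEEDEDEEDEEDEDEEDEDEEDEEDEDEEDEDEEDEEDEDEEDEEDEDEEDEDEEDEEDEDEEDEDEEDEEDEDEEDEEDEDEEDEDEEDEEDEDEEDEEDEDEEDEDEEDEEDEDEEDEDEEDEEDEDEEDEEDEDEEDEDEEDEEDEDEEDE

Derivation:
Step 0: EDD
Step 1: EDEDEDE
Step 2: EDEDEEDEDEEDEDEEDE
Step 3: EDEDEEDEDEEDEEDEDEEDEDEEDEEDEDEEDEDEEDEEDEDEEDE
Step 4: EDEDEEDEDEEDEEDEDEEDEDEEDEEDEDEEDEEDEDEEDEDEEDEEDEDEEDEDEEDEEDEDEEDEEDEDEEDEDEEDEEDEDEEDEDEEDEEDEDEEDEEDEDEEDEDEEDEEDEDEEDE
Step 5: EDEDEEDEDEEDEEDEDEEDEDEEDEEDEDEEDEEDEDEEDEDEEDEEDEDEEDEDEEDEEDEDEEDEEDEDEEDEDEEDEEDEDEEDEEDEDEEDEDEEDEEDEDEEDEDEEDEEDEDEEDEEDEDEEDEDEEDEEDEDEEDEDEEDEEDEDEEDEEDEDEEDEDEEDEEDEDEEDEEDEDEEDEDEEDEEDEDEEDEDEEDEEDEDEEDEEDEDEEDEDEEDEEDEDEEDEDEEDEEDEDEEDEEDEDEEDEDEEDEEDEDEEDEEDEDEEDEDEEDEEDEDEEDEDEEDEEDEDEEDEEDEDEEDEDEEDEEDEDEEDE


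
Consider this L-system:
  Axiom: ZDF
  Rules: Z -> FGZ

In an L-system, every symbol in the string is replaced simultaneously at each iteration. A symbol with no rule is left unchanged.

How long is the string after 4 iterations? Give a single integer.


Step 0: length = 3
Step 1: length = 5
Step 2: length = 7
Step 3: length = 9
Step 4: length = 11

Answer: 11


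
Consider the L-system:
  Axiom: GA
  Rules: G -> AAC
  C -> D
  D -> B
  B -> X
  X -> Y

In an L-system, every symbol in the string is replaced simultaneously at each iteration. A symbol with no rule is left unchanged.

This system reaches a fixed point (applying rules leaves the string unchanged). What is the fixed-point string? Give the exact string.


Answer: AAYA

Derivation:
Step 0: GA
Step 1: AACA
Step 2: AADA
Step 3: AABA
Step 4: AAXA
Step 5: AAYA
Step 6: AAYA  (unchanged — fixed point at step 5)


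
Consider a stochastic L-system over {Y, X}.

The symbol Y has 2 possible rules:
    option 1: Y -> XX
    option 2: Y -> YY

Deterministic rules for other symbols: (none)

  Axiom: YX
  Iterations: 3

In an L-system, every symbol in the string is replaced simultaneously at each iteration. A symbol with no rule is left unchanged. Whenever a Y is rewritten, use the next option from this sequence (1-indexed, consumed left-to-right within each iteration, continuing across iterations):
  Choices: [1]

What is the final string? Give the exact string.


Step 0: YX
Step 1: XXX  (used choices [1])
Step 2: XXX  (used choices [])
Step 3: XXX  (used choices [])

Answer: XXX


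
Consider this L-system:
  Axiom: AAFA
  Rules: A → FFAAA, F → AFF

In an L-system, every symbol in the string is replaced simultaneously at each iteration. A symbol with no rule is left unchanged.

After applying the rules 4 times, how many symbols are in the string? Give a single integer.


Step 0: length = 4
Step 1: length = 18
Step 2: length = 74
Step 3: length = 298
Step 4: length = 1194

Answer: 1194


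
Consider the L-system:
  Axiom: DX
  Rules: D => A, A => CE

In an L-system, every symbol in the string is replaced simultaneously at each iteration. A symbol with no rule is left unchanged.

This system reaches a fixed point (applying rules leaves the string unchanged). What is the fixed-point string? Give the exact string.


Step 0: DX
Step 1: AX
Step 2: CEX
Step 3: CEX  (unchanged — fixed point at step 2)

Answer: CEX


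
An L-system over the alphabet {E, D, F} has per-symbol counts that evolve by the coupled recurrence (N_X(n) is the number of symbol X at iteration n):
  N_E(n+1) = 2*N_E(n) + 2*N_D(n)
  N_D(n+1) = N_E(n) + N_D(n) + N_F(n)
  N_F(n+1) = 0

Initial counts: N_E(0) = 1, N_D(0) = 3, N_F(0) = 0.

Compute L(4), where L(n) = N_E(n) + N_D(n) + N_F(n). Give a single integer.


Step 0: N_E=1, N_D=3, N_F=0, L=4
Step 1: N_E=8, N_D=4, N_F=0, L=12
Step 2: N_E=24, N_D=12, N_F=0, L=36
Step 3: N_E=72, N_D=36, N_F=0, L=108
Step 4: N_E=216, N_D=108, N_F=0, L=324

Answer: 324


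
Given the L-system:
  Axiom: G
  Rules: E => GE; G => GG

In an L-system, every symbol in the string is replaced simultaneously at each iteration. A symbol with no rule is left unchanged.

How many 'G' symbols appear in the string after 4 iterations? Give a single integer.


Step 0: G  (1 'G')
Step 1: GG  (2 'G')
Step 2: GGGG  (4 'G')
Step 3: GGGGGGGG  (8 'G')
Step 4: GGGGGGGGGGGGGGGG  (16 'G')

Answer: 16


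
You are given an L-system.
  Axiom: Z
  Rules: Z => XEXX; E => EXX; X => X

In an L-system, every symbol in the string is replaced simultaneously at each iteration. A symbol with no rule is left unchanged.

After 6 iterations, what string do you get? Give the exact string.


Answer: XEXXXXXXXXXXXX

Derivation:
Step 0: Z
Step 1: XEXX
Step 2: XEXXXX
Step 3: XEXXXXXX
Step 4: XEXXXXXXXX
Step 5: XEXXXXXXXXXX
Step 6: XEXXXXXXXXXXXX


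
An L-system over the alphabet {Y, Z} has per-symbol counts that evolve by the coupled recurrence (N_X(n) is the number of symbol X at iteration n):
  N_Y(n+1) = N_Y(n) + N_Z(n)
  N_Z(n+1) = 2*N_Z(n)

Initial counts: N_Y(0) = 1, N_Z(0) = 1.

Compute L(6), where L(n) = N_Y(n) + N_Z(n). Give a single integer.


Step 0: N_Y=1, N_Z=1, L=2
Step 1: N_Y=2, N_Z=2, L=4
Step 2: N_Y=4, N_Z=4, L=8
Step 3: N_Y=8, N_Z=8, L=16
Step 4: N_Y=16, N_Z=16, L=32
Step 5: N_Y=32, N_Z=32, L=64
Step 6: N_Y=64, N_Z=64, L=128

Answer: 128


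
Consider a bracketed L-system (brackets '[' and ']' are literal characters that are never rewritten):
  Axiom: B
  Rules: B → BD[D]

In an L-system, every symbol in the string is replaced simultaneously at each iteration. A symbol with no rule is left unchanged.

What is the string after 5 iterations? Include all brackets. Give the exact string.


Answer: BD[D]D[D]D[D]D[D]D[D]

Derivation:
Step 0: B
Step 1: BD[D]
Step 2: BD[D]D[D]
Step 3: BD[D]D[D]D[D]
Step 4: BD[D]D[D]D[D]D[D]
Step 5: BD[D]D[D]D[D]D[D]D[D]


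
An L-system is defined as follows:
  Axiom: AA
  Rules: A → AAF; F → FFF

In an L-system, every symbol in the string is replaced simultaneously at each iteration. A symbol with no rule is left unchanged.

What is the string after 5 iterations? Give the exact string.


Step 0: AA
Step 1: AAFAAF
Step 2: AAFAAFFFFAAFAAFFFF
Step 3: AAFAAFFFFAAFAAFFFFFFFFFFFFFAAFAAFFFFAAFAAFFFFFFFFFFFFF
Step 4: AAFAAFFFFAAFAAFFFFFFFFFFFFFAAFAAFFFFAAFAAFFFFFFFFFFFFFFFFFFFFFFFFFFFFFFFFFFFFFFFFAAFAAFFFFAAFAAFFFFFFFFFFFFFAAFAAFFFFAAFAAFFFFFFFFFFFFFFFFFFFFFFFFFFFFFFFFFFFFFFFF
Step 5: AAFAAFFFFAAFAAFFFFFFFFFFFFFAAFAAFFFFAAFAAFFFFFFFFFFFFFFFFFFFFFFFFFFFFFFFFFFFFFFFFAAFAAFFFFAAFAAFFFFFFFFFFFFFAAFAAFFFFAAFAAFFFFFFFFFFFFFFFFFFFFFFFFFFFFFFFFFFFFFFFFFFFFFFFFFFFFFFFFFFFFFFFFFFFFFFFFFFFFFFFFFFFFFFFFFFFFFFFFFFFFFFFFFFFFFFFFFFFFFFFFFAAFAAFFFFAAFAAFFFFFFFFFFFFFAAFAAFFFFAAFAAFFFFFFFFFFFFFFFFFFFFFFFFFFFFFFFFFFFFFFFFAAFAAFFFFAAFAAFFFFFFFFFFFFFAAFAAFFFFAAFAAFFFFFFFFFFFFFFFFFFFFFFFFFFFFFFFFFFFFFFFFFFFFFFFFFFFFFFFFFFFFFFFFFFFFFFFFFFFFFFFFFFFFFFFFFFFFFFFFFFFFFFFFFFFFFFFFFFFFFFFFF

Answer: AAFAAFFFFAAFAAFFFFFFFFFFFFFAAFAAFFFFAAFAAFFFFFFFFFFFFFFFFFFFFFFFFFFFFFFFFFFFFFFFFAAFAAFFFFAAFAAFFFFFFFFFFFFFAAFAAFFFFAAFAAFFFFFFFFFFFFFFFFFFFFFFFFFFFFFFFFFFFFFFFFFFFFFFFFFFFFFFFFFFFFFFFFFFFFFFFFFFFFFFFFFFFFFFFFFFFFFFFFFFFFFFFFFFFFFFFFFFFFFFFFFAAFAAFFFFAAFAAFFFFFFFFFFFFFAAFAAFFFFAAFAAFFFFFFFFFFFFFFFFFFFFFFFFFFFFFFFFFFFFFFFFAAFAAFFFFAAFAAFFFFFFFFFFFFFAAFAAFFFFAAFAAFFFFFFFFFFFFFFFFFFFFFFFFFFFFFFFFFFFFFFFFFFFFFFFFFFFFFFFFFFFFFFFFFFFFFFFFFFFFFFFFFFFFFFFFFFFFFFFFFFFFFFFFFFFFFFFFFFFFFFFFF


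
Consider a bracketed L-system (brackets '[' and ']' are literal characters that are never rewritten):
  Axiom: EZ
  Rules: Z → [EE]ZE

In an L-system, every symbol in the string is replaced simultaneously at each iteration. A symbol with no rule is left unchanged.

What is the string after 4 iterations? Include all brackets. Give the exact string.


Step 0: EZ
Step 1: E[EE]ZE
Step 2: E[EE][EE]ZEE
Step 3: E[EE][EE][EE]ZEEE
Step 4: E[EE][EE][EE][EE]ZEEEE

Answer: E[EE][EE][EE][EE]ZEEEE


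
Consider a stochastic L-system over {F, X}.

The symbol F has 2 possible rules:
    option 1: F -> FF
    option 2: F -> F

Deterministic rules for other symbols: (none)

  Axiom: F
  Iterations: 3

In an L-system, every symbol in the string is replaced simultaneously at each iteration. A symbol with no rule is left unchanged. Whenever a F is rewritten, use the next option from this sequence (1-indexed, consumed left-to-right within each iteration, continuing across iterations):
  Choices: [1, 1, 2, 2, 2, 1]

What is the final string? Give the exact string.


Step 0: F
Step 1: FF  (used choices [1])
Step 2: FFF  (used choices [1, 2])
Step 3: FFFF  (used choices [2, 2, 1])

Answer: FFFF


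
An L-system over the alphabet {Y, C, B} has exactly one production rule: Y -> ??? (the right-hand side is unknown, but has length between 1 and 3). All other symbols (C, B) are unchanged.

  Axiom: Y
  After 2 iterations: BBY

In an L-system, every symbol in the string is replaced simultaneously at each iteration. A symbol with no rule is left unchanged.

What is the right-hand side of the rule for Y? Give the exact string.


Trying Y -> BY:
  Step 0: Y
  Step 1: BY
  Step 2: BBY
Matches the given result.

Answer: BY


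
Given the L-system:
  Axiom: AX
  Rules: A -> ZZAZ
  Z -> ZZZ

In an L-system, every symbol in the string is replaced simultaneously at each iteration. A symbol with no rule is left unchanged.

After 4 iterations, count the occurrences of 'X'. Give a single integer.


Step 0: AX  (1 'X')
Step 1: ZZAZX  (1 'X')
Step 2: ZZZZZZZZAZZZZX  (1 'X')
Step 3: ZZZZZZZZZZZZZZZZZZZZZZZZZZAZZZZZZZZZZZZZX  (1 'X')
Step 4: ZZZZZZZZZZZZZZZZZZZZZZZZZZZZZZZZZZZZZZZZZZZZZZZZZZZZZZZZZZZZZZZZZZZZZZZZZZZZZZZZAZZZZZZZZZZZZZZZZZZZZZZZZZZZZZZZZZZZZZZZZX  (1 'X')

Answer: 1


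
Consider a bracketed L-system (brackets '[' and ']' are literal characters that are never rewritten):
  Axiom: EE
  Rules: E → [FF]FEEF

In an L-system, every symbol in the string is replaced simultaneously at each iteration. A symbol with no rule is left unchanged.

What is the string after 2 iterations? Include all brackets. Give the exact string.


Step 0: EE
Step 1: [FF]FEEF[FF]FEEF
Step 2: [FF]F[FF]FEEF[FF]FEEFF[FF]F[FF]FEEF[FF]FEEFF

Answer: [FF]F[FF]FEEF[FF]FEEFF[FF]F[FF]FEEF[FF]FEEFF


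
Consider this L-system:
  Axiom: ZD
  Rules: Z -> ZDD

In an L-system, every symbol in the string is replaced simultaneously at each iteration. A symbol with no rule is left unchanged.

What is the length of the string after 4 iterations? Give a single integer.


Answer: 10

Derivation:
Step 0: length = 2
Step 1: length = 4
Step 2: length = 6
Step 3: length = 8
Step 4: length = 10


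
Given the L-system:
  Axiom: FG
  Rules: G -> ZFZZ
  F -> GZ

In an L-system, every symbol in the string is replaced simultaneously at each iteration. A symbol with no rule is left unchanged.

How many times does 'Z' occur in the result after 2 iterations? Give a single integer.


Answer: 8

Derivation:
Step 0: FG  (0 'Z')
Step 1: GZZFZZ  (4 'Z')
Step 2: ZFZZZZGZZZ  (8 'Z')


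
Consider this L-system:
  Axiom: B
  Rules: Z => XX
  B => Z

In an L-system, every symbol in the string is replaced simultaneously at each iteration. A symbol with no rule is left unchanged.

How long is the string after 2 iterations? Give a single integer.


Answer: 2

Derivation:
Step 0: length = 1
Step 1: length = 1
Step 2: length = 2


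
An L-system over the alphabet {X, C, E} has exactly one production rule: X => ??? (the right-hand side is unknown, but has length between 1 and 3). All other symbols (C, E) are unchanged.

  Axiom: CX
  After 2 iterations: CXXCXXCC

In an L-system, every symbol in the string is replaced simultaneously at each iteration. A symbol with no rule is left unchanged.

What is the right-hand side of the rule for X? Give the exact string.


Trying X => XXC:
  Step 0: CX
  Step 1: CXXC
  Step 2: CXXCXXCC
Matches the given result.

Answer: XXC


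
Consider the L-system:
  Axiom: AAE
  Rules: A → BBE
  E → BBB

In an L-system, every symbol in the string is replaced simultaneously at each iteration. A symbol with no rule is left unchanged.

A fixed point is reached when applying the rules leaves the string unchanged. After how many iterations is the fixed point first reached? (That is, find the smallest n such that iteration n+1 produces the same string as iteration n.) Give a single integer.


Answer: 2

Derivation:
Step 0: AAE
Step 1: BBEBBEBBB
Step 2: BBBBBBBBBBBBB
Step 3: BBBBBBBBBBBBB  (unchanged — fixed point at step 2)


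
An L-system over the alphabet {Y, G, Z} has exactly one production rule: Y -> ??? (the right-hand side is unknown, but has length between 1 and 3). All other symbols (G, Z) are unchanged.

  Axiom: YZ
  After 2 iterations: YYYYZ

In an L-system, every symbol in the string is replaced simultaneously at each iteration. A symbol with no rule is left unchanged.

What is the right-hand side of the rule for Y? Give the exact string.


Answer: YY

Derivation:
Trying Y -> YY:
  Step 0: YZ
  Step 1: YYZ
  Step 2: YYYYZ
Matches the given result.


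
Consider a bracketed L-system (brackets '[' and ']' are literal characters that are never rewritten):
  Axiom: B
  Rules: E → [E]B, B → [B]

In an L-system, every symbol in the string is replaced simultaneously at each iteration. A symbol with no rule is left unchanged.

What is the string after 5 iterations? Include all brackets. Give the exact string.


Step 0: B
Step 1: [B]
Step 2: [[B]]
Step 3: [[[B]]]
Step 4: [[[[B]]]]
Step 5: [[[[[B]]]]]

Answer: [[[[[B]]]]]


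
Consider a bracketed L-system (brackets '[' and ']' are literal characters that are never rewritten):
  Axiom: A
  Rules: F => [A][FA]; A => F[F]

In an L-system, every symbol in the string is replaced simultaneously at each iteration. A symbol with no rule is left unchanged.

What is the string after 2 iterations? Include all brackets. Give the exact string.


Step 0: A
Step 1: F[F]
Step 2: [A][FA][[A][FA]]

Answer: [A][FA][[A][FA]]


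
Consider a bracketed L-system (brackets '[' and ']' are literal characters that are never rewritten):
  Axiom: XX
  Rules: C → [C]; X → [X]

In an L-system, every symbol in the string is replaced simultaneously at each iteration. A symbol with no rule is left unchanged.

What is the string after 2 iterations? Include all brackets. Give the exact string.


Step 0: XX
Step 1: [X][X]
Step 2: [[X]][[X]]

Answer: [[X]][[X]]


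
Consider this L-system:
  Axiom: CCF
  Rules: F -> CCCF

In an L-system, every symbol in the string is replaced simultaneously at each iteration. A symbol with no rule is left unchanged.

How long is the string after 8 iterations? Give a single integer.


Step 0: length = 3
Step 1: length = 6
Step 2: length = 9
Step 3: length = 12
Step 4: length = 15
Step 5: length = 18
Step 6: length = 21
Step 7: length = 24
Step 8: length = 27

Answer: 27


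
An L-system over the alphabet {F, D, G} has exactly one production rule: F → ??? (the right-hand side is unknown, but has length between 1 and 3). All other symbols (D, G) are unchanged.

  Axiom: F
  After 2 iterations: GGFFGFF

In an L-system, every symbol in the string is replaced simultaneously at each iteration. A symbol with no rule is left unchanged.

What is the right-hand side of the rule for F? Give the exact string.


Trying F → GFF:
  Step 0: F
  Step 1: GFF
  Step 2: GGFFGFF
Matches the given result.

Answer: GFF


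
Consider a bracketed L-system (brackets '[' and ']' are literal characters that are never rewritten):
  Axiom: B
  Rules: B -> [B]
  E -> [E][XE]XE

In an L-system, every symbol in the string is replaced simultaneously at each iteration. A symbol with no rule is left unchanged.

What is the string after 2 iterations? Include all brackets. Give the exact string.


Step 0: B
Step 1: [B]
Step 2: [[B]]

Answer: [[B]]


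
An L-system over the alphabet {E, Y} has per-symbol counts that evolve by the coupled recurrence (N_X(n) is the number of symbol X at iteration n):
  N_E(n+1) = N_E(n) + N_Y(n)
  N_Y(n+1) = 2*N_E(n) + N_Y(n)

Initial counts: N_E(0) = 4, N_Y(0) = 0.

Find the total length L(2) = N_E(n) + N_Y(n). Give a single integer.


Answer: 28

Derivation:
Step 0: N_E=4, N_Y=0, L=4
Step 1: N_E=4, N_Y=8, L=12
Step 2: N_E=12, N_Y=16, L=28


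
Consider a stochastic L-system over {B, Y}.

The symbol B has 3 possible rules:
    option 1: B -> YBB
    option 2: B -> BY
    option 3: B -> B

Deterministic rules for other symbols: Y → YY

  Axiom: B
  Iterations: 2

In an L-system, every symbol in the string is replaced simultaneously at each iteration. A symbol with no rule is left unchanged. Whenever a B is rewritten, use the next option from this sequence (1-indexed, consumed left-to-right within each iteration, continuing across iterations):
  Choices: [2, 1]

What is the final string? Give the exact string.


Answer: YBBYY

Derivation:
Step 0: B
Step 1: BY  (used choices [2])
Step 2: YBBYY  (used choices [1])


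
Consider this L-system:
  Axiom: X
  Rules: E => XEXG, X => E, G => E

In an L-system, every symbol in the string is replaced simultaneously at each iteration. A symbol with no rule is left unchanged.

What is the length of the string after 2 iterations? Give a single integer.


Step 0: length = 1
Step 1: length = 1
Step 2: length = 4

Answer: 4


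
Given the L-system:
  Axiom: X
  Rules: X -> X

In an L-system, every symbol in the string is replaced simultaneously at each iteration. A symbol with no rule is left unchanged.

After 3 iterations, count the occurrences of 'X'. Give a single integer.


Step 0: X  (1 'X')
Step 1: X  (1 'X')
Step 2: X  (1 'X')
Step 3: X  (1 'X')

Answer: 1


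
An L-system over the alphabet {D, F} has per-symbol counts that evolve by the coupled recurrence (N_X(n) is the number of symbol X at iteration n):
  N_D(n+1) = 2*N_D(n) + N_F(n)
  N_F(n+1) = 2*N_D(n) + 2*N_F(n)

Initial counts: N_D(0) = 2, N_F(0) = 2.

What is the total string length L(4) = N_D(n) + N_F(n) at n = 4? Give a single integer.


Step 0: N_D=2, N_F=2, L=4
Step 1: N_D=6, N_F=8, L=14
Step 2: N_D=20, N_F=28, L=48
Step 3: N_D=68, N_F=96, L=164
Step 4: N_D=232, N_F=328, L=560

Answer: 560


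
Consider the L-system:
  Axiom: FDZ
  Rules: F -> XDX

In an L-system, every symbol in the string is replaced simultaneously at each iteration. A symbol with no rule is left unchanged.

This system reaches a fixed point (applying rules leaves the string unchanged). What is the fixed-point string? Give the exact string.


Step 0: FDZ
Step 1: XDXDZ
Step 2: XDXDZ  (unchanged — fixed point at step 1)

Answer: XDXDZ


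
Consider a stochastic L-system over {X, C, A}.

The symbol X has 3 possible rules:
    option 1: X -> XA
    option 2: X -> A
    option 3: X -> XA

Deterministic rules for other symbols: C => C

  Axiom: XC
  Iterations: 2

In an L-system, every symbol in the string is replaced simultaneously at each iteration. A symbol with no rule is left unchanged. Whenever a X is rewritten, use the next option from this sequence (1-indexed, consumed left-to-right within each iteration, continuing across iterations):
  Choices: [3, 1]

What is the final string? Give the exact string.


Answer: XAAC

Derivation:
Step 0: XC
Step 1: XAC  (used choices [3])
Step 2: XAAC  (used choices [1])


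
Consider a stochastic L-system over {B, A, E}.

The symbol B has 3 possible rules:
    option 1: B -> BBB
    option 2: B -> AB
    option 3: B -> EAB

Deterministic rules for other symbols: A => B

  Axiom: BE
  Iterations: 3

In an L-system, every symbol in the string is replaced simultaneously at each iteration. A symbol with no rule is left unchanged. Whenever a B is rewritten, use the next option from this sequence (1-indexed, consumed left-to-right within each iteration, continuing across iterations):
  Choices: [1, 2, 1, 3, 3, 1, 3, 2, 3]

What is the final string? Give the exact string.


Answer: BEABBBBEABABEBEABE

Derivation:
Step 0: BE
Step 1: BBBE  (used choices [1])
Step 2: ABBBBEABE  (used choices [2, 1, 3])
Step 3: BEABBBBEABABEBEABE  (used choices [3, 1, 3, 2, 3])


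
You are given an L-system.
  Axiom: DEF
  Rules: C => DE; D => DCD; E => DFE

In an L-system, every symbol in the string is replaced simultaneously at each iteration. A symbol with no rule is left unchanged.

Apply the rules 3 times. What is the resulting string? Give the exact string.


Answer: DCDDEDCDDCDDFEDCDDEDCDDCDDEDCDFDCDFDFEF

Derivation:
Step 0: DEF
Step 1: DCDDFEF
Step 2: DCDDEDCDDCDFDFEF
Step 3: DCDDEDCDDCDDFEDCDDEDCDDCDDEDCDFDCDFDFEF


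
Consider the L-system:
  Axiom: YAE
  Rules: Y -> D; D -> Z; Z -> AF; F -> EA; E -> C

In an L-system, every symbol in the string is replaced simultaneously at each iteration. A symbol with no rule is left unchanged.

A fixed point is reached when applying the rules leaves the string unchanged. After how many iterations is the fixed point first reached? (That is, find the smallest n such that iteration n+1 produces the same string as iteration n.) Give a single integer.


Step 0: YAE
Step 1: DAC
Step 2: ZAC
Step 3: AFAC
Step 4: AEAAC
Step 5: ACAAC
Step 6: ACAAC  (unchanged — fixed point at step 5)

Answer: 5


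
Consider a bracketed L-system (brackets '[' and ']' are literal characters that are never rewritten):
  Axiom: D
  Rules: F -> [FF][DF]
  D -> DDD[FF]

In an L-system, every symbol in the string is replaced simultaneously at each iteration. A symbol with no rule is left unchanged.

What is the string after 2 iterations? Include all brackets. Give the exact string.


Step 0: D
Step 1: DDD[FF]
Step 2: DDD[FF]DDD[FF]DDD[FF][[FF][DF][FF][DF]]

Answer: DDD[FF]DDD[FF]DDD[FF][[FF][DF][FF][DF]]


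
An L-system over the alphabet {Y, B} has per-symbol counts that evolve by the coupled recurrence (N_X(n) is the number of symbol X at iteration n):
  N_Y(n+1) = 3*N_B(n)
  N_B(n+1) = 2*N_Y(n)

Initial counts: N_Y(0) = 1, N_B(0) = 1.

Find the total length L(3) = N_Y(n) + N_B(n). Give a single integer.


Step 0: N_Y=1, N_B=1, L=2
Step 1: N_Y=3, N_B=2, L=5
Step 2: N_Y=6, N_B=6, L=12
Step 3: N_Y=18, N_B=12, L=30

Answer: 30


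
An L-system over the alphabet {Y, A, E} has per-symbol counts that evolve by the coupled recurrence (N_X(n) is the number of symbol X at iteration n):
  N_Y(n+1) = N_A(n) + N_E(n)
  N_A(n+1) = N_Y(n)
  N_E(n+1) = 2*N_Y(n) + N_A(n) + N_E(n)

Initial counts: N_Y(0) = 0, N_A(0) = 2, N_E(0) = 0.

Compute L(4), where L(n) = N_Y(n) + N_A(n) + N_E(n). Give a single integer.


Answer: 52

Derivation:
Step 0: N_Y=0, N_A=2, N_E=0, L=2
Step 1: N_Y=2, N_A=0, N_E=2, L=4
Step 2: N_Y=2, N_A=2, N_E=6, L=10
Step 3: N_Y=8, N_A=2, N_E=12, L=22
Step 4: N_Y=14, N_A=8, N_E=30, L=52


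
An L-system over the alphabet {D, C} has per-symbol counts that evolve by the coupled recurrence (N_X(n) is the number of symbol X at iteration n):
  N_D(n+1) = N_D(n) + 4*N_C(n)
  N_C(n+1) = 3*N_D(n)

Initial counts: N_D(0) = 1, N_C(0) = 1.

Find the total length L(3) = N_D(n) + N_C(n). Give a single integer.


Step 0: N_D=1, N_C=1, L=2
Step 1: N_D=5, N_C=3, L=8
Step 2: N_D=17, N_C=15, L=32
Step 3: N_D=77, N_C=51, L=128

Answer: 128


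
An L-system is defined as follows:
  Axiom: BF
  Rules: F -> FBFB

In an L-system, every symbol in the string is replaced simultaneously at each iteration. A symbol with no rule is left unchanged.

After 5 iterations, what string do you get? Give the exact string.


Answer: BFBFBBFBFBBBFBFBBFBFBBBBFBFBBFBFBBBFBFBBFBFBBBBBFBFBBFBFBBBFBFBBFBFBBBBFBFBBFBFBBBFBFBBFBFBBBBB

Derivation:
Step 0: BF
Step 1: BFBFB
Step 2: BFBFBBFBFBB
Step 3: BFBFBBFBFBBBFBFBBFBFBBB
Step 4: BFBFBBFBFBBBFBFBBFBFBBBBFBFBBFBFBBBFBFBBFBFBBBB
Step 5: BFBFBBFBFBBBFBFBBFBFBBBBFBFBBFBFBBBFBFBBFBFBBBBBFBFBBFBFBBBFBFBBFBFBBBBFBFBBFBFBBBFBFBBFBFBBBBB


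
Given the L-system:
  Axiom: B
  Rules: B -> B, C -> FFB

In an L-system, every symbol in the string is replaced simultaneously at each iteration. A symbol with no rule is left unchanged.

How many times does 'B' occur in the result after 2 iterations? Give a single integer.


Step 0: B  (1 'B')
Step 1: B  (1 'B')
Step 2: B  (1 'B')

Answer: 1


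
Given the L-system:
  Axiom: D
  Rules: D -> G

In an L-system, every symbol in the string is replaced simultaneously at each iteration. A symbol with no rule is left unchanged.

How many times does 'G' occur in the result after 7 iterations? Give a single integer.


Step 0: D  (0 'G')
Step 1: G  (1 'G')
Step 2: G  (1 'G')
Step 3: G  (1 'G')
Step 4: G  (1 'G')
Step 5: G  (1 'G')
Step 6: G  (1 'G')
Step 7: G  (1 'G')

Answer: 1


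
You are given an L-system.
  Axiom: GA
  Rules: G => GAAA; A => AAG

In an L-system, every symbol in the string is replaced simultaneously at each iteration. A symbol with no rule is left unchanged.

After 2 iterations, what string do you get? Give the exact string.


Answer: GAAAAAGAAGAAGAAGAAGGAAA

Derivation:
Step 0: GA
Step 1: GAAAAAG
Step 2: GAAAAAGAAGAAGAAGAAGGAAA


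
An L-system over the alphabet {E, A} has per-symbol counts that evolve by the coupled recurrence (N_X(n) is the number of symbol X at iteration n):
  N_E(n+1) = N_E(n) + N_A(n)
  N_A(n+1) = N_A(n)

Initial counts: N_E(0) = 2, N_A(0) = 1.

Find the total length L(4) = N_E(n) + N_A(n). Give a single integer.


Step 0: N_E=2, N_A=1, L=3
Step 1: N_E=3, N_A=1, L=4
Step 2: N_E=4, N_A=1, L=5
Step 3: N_E=5, N_A=1, L=6
Step 4: N_E=6, N_A=1, L=7

Answer: 7


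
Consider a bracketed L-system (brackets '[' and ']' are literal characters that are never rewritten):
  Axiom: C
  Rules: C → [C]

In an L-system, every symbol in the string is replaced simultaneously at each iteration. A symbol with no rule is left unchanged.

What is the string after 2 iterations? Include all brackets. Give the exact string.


Answer: [[C]]

Derivation:
Step 0: C
Step 1: [C]
Step 2: [[C]]


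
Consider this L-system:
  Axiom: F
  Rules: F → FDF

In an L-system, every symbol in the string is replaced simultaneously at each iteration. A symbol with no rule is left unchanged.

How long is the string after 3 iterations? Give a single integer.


Step 0: length = 1
Step 1: length = 3
Step 2: length = 7
Step 3: length = 15

Answer: 15


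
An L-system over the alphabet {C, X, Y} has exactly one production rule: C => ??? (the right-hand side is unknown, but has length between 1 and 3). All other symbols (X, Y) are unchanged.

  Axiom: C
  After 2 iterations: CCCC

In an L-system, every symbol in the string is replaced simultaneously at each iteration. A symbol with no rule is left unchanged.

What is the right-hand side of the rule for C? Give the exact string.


Trying C => CC:
  Step 0: C
  Step 1: CC
  Step 2: CCCC
Matches the given result.

Answer: CC


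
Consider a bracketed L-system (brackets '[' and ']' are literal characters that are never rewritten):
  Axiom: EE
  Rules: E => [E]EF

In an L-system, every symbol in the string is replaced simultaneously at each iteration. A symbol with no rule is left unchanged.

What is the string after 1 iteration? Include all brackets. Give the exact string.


Answer: [E]EF[E]EF

Derivation:
Step 0: EE
Step 1: [E]EF[E]EF


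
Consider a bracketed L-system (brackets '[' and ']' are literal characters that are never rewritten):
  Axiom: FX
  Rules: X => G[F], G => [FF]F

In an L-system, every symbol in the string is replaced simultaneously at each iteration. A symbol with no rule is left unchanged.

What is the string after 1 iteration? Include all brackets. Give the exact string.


Answer: FG[F]

Derivation:
Step 0: FX
Step 1: FG[F]


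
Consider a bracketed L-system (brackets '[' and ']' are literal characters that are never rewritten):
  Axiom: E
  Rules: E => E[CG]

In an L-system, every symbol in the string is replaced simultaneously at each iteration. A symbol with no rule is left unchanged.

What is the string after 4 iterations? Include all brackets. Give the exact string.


Step 0: E
Step 1: E[CG]
Step 2: E[CG][CG]
Step 3: E[CG][CG][CG]
Step 4: E[CG][CG][CG][CG]

Answer: E[CG][CG][CG][CG]


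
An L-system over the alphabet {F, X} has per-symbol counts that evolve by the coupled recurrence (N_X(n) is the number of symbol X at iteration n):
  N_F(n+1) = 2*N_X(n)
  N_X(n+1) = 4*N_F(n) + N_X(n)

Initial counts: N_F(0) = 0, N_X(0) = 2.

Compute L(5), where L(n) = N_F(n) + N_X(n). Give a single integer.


Answer: 806

Derivation:
Step 0: N_F=0, N_X=2, L=2
Step 1: N_F=4, N_X=2, L=6
Step 2: N_F=4, N_X=18, L=22
Step 3: N_F=36, N_X=34, L=70
Step 4: N_F=68, N_X=178, L=246
Step 5: N_F=356, N_X=450, L=806


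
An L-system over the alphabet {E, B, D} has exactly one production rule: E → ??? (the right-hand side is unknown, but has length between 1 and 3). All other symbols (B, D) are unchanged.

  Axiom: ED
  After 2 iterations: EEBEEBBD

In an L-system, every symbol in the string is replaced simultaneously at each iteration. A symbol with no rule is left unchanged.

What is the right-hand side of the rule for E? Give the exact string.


Trying E → EEB:
  Step 0: ED
  Step 1: EEBD
  Step 2: EEBEEBBD
Matches the given result.

Answer: EEB


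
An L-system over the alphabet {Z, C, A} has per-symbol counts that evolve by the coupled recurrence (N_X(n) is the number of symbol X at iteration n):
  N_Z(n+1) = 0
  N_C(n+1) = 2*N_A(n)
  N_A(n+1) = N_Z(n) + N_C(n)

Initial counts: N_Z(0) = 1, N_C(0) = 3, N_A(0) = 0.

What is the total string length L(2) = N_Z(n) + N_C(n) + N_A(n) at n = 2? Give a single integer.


Answer: 8

Derivation:
Step 0: N_Z=1, N_C=3, N_A=0, L=4
Step 1: N_Z=0, N_C=0, N_A=4, L=4
Step 2: N_Z=0, N_C=8, N_A=0, L=8


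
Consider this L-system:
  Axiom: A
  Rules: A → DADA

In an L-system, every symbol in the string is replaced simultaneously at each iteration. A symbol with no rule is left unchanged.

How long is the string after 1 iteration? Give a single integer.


Step 0: length = 1
Step 1: length = 4

Answer: 4


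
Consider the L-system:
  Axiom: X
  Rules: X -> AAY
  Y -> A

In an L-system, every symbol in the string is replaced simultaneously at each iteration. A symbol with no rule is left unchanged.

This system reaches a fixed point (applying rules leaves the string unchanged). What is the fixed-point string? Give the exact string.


Answer: AAA

Derivation:
Step 0: X
Step 1: AAY
Step 2: AAA
Step 3: AAA  (unchanged — fixed point at step 2)


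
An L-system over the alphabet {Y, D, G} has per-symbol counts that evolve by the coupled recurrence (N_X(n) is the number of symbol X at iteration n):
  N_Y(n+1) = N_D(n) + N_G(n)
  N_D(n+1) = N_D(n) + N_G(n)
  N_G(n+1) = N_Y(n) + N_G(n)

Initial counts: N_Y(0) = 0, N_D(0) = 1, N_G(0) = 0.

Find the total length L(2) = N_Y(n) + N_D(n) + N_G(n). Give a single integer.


Step 0: N_Y=0, N_D=1, N_G=0, L=1
Step 1: N_Y=1, N_D=1, N_G=0, L=2
Step 2: N_Y=1, N_D=1, N_G=1, L=3

Answer: 3


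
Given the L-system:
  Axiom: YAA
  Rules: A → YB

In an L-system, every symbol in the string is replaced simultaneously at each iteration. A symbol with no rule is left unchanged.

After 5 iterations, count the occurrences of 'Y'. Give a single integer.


Step 0: YAA  (1 'Y')
Step 1: YYBYB  (3 'Y')
Step 2: YYBYB  (3 'Y')
Step 3: YYBYB  (3 'Y')
Step 4: YYBYB  (3 'Y')
Step 5: YYBYB  (3 'Y')

Answer: 3


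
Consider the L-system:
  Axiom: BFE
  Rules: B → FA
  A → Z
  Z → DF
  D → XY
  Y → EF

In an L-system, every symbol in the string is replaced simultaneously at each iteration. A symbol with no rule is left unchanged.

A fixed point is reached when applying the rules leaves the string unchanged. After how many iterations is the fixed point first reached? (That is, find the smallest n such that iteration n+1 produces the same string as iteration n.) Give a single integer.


Step 0: BFE
Step 1: FAFE
Step 2: FZFE
Step 3: FDFFE
Step 4: FXYFFE
Step 5: FXEFFFE
Step 6: FXEFFFE  (unchanged — fixed point at step 5)

Answer: 5


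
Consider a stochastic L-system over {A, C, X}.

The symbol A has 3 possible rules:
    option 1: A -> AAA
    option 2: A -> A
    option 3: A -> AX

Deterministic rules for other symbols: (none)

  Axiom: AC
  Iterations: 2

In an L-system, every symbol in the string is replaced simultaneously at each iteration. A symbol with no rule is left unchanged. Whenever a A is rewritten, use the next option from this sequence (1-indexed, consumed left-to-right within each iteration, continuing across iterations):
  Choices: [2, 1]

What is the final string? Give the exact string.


Answer: AAAC

Derivation:
Step 0: AC
Step 1: AC  (used choices [2])
Step 2: AAAC  (used choices [1])


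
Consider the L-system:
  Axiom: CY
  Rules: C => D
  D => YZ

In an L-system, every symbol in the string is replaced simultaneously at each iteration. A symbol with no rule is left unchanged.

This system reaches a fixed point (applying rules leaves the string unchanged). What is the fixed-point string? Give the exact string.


Answer: YZY

Derivation:
Step 0: CY
Step 1: DY
Step 2: YZY
Step 3: YZY  (unchanged — fixed point at step 2)


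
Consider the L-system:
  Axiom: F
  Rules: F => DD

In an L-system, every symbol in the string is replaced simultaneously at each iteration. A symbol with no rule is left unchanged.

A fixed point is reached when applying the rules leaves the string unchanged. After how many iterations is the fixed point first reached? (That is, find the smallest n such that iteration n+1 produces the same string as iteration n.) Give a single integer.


Step 0: F
Step 1: DD
Step 2: DD  (unchanged — fixed point at step 1)

Answer: 1


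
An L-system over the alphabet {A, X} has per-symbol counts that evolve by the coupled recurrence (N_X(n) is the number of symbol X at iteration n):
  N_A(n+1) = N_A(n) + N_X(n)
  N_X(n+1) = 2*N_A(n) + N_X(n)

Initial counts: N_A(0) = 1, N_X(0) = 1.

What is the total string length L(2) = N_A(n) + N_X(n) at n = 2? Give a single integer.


Answer: 12

Derivation:
Step 0: N_A=1, N_X=1, L=2
Step 1: N_A=2, N_X=3, L=5
Step 2: N_A=5, N_X=7, L=12


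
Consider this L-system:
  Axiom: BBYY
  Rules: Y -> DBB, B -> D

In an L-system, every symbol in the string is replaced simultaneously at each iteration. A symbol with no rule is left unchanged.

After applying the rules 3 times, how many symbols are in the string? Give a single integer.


Step 0: length = 4
Step 1: length = 8
Step 2: length = 8
Step 3: length = 8

Answer: 8


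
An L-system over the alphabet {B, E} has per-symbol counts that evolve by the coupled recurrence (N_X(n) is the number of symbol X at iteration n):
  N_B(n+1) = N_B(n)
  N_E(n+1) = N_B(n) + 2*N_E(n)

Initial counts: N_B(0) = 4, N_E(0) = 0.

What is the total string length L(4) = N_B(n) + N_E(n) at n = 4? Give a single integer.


Step 0: N_B=4, N_E=0, L=4
Step 1: N_B=4, N_E=4, L=8
Step 2: N_B=4, N_E=12, L=16
Step 3: N_B=4, N_E=28, L=32
Step 4: N_B=4, N_E=60, L=64

Answer: 64


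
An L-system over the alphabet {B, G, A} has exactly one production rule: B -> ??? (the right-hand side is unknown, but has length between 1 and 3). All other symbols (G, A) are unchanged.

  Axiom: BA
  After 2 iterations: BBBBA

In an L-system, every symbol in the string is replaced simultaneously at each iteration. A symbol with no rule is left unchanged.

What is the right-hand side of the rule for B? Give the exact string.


Answer: BB

Derivation:
Trying B -> BB:
  Step 0: BA
  Step 1: BBA
  Step 2: BBBBA
Matches the given result.


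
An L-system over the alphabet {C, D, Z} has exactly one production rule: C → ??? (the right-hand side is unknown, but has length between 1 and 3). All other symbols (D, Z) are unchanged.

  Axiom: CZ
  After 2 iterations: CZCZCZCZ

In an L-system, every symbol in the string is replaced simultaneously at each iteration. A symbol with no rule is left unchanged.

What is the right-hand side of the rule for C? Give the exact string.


Answer: CZC

Derivation:
Trying C → CZC:
  Step 0: CZ
  Step 1: CZCZ
  Step 2: CZCZCZCZ
Matches the given result.


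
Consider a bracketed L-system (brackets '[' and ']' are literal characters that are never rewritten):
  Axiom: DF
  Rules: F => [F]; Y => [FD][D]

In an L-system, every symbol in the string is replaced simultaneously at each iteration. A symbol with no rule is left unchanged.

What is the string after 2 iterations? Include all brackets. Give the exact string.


Step 0: DF
Step 1: D[F]
Step 2: D[[F]]

Answer: D[[F]]


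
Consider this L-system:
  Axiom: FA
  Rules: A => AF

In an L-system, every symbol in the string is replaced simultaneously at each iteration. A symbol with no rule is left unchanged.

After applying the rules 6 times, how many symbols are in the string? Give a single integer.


Step 0: length = 2
Step 1: length = 3
Step 2: length = 4
Step 3: length = 5
Step 4: length = 6
Step 5: length = 7
Step 6: length = 8

Answer: 8


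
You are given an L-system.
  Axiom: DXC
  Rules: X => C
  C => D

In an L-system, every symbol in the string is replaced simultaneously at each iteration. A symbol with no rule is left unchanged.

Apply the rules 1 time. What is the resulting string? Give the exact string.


Answer: DCD

Derivation:
Step 0: DXC
Step 1: DCD


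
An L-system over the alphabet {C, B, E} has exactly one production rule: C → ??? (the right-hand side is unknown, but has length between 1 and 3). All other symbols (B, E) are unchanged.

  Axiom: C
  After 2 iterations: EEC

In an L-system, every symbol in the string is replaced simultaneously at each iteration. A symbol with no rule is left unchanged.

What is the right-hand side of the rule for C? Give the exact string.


Answer: EC

Derivation:
Trying C → EC:
  Step 0: C
  Step 1: EC
  Step 2: EEC
Matches the given result.


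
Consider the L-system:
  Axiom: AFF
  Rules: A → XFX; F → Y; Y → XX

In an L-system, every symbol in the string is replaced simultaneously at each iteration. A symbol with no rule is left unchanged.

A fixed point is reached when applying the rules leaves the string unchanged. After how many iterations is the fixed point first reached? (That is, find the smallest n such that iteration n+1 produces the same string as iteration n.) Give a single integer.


Step 0: AFF
Step 1: XFXYY
Step 2: XYXXXXX
Step 3: XXXXXXXX
Step 4: XXXXXXXX  (unchanged — fixed point at step 3)

Answer: 3
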